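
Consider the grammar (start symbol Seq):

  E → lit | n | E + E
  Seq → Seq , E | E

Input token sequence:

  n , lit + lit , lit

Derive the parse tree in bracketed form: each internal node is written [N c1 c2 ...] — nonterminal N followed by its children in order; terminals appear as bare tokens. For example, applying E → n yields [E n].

[Seq [Seq [Seq [E n]] , [E [E lit] + [E lit]]] , [E lit]]

Seq
Seq , E
Seq , E , E
E , E , E
n , E , E
n , E + E , E
n , lit + E , E
n , lit + lit , E
n , lit + lit , lit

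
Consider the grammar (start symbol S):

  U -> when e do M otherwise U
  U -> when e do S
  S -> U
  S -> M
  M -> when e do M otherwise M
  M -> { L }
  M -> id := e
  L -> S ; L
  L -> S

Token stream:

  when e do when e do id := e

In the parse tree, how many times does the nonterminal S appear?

3

[S [U when e do [S [U when e do [S [M id := e]]]]]]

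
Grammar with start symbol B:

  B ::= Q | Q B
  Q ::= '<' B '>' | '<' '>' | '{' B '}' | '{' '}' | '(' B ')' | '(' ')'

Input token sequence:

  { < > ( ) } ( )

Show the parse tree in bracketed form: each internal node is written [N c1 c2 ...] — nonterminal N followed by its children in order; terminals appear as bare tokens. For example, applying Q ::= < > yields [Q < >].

[B [Q { [B [Q < >] [B [Q ( )]]] }] [B [Q ( )]]]

B
Q B
{ B } B
{ Q B } B
{ < > B } B
{ < > Q } B
{ < > ( ) } B
{ < > ( ) } Q
{ < > ( ) } ( )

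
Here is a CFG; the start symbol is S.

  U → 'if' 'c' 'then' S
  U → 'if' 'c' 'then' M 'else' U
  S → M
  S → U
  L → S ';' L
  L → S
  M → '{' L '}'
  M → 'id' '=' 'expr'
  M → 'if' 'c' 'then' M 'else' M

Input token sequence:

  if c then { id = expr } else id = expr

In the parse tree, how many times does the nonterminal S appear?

[S [M if c then [M { [L [S [M id = expr]]] }] else [M id = expr]]]

2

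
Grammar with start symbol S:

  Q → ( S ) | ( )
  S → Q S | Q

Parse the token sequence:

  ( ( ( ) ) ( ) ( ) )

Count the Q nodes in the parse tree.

5

[S [Q ( [S [Q ( [S [Q ( )]] )] [S [Q ( )] [S [Q ( )]]]] )]]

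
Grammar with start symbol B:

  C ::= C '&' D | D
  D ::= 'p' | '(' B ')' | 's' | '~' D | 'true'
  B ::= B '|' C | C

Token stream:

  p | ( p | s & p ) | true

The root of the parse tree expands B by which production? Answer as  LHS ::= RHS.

B ::= B '|' C

[B [B [B [C [D p]]] | [C [D ( [B [B [C [D p]]] | [C [C [D s]] & [D p]]] )]]] | [C [D true]]]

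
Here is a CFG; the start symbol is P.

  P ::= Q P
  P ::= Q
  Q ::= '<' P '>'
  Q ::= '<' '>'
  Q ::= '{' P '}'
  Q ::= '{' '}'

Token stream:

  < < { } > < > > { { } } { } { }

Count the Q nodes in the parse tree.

[P [Q < [P [Q < [P [Q { }]] >] [P [Q < >]]] >] [P [Q { [P [Q { }]] }] [P [Q { }] [P [Q { }]]]]]

8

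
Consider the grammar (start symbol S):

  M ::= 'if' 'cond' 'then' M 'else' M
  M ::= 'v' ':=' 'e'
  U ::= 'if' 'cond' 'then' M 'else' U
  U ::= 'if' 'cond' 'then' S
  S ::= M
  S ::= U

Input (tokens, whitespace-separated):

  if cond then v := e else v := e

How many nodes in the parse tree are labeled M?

[S [M if cond then [M v := e] else [M v := e]]]

3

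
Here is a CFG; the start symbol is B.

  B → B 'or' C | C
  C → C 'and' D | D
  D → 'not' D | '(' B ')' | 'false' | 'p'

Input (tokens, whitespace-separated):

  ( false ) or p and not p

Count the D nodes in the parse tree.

5

[B [B [C [D ( [B [C [D false]]] )]]] or [C [C [D p]] and [D not [D p]]]]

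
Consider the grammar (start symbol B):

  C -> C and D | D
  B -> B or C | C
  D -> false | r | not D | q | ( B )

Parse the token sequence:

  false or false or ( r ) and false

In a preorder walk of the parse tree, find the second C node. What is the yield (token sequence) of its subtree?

[B [B [B [C [D false]]] or [C [D false]]] or [C [C [D ( [B [C [D r]]] )]] and [D false]]]

false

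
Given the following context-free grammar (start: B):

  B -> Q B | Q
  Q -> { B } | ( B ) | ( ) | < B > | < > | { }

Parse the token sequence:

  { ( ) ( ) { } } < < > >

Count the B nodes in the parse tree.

6

[B [Q { [B [Q ( )] [B [Q ( )] [B [Q { }]]]] }] [B [Q < [B [Q < >]] >]]]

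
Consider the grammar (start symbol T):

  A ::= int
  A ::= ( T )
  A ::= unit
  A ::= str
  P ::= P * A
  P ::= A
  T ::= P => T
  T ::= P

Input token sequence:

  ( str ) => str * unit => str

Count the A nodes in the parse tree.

5

[T [P [A ( [T [P [A str]]] )]] => [T [P [P [A str]] * [A unit]] => [T [P [A str]]]]]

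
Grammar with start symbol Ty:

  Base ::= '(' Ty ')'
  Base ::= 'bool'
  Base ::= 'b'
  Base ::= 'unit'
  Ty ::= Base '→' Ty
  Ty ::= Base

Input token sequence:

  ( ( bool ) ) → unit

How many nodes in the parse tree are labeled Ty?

4

[Ty [Base ( [Ty [Base ( [Ty [Base bool]] )]] )] → [Ty [Base unit]]]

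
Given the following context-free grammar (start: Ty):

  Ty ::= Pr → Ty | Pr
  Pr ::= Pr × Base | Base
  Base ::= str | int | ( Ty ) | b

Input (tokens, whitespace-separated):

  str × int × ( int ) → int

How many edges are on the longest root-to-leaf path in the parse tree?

[Ty [Pr [Pr [Pr [Base str]] × [Base int]] × [Base ( [Ty [Pr [Base int]]] )]] → [Ty [Pr [Base int]]]]

6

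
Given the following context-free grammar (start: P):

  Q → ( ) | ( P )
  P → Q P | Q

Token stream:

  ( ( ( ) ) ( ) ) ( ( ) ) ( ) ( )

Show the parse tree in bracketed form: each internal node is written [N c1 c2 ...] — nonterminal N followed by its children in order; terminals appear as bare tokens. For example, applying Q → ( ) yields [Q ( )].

P
Q P
( P ) P
( Q P ) P
( ( P ) P ) P
( ( Q ) P ) P
( ( ( ) ) P ) P
( ( ( ) ) Q ) P
( ( ( ) ) ( ) ) P
( ( ( ) ) ( ) ) Q P
( ( ( ) ) ( ) ) ( P ) P
( ( ( ) ) ( ) ) ( Q ) P
( ( ( ) ) ( ) ) ( ( ) ) P
( ( ( ) ) ( ) ) ( ( ) ) Q P
( ( ( ) ) ( ) ) ( ( ) ) ( ) P
( ( ( ) ) ( ) ) ( ( ) ) ( ) Q
( ( ( ) ) ( ) ) ( ( ) ) ( ) ( )

[P [Q ( [P [Q ( [P [Q ( )]] )] [P [Q ( )]]] )] [P [Q ( [P [Q ( )]] )] [P [Q ( )] [P [Q ( )]]]]]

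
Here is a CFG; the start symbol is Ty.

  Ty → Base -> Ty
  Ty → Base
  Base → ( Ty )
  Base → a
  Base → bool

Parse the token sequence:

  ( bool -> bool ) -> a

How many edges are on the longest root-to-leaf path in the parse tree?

[Ty [Base ( [Ty [Base bool] -> [Ty [Base bool]]] )] -> [Ty [Base a]]]

5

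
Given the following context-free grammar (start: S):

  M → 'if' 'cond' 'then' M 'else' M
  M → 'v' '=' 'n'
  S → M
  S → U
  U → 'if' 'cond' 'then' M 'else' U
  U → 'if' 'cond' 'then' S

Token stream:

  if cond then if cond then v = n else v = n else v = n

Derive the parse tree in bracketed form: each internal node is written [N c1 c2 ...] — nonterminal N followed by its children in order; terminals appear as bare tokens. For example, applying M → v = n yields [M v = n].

[S [M if cond then [M if cond then [M v = n] else [M v = n]] else [M v = n]]]

S
M
if cond then M else M
if cond then if cond then M else M else M
if cond then if cond then v = n else M else M
if cond then if cond then v = n else v = n else M
if cond then if cond then v = n else v = n else v = n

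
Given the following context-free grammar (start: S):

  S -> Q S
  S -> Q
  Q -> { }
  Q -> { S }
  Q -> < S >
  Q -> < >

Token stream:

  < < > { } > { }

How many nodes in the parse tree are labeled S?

4

[S [Q < [S [Q < >] [S [Q { }]]] >] [S [Q { }]]]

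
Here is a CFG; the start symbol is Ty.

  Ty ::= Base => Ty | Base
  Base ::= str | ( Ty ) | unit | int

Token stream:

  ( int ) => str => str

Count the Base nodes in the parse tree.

[Ty [Base ( [Ty [Base int]] )] => [Ty [Base str] => [Ty [Base str]]]]

4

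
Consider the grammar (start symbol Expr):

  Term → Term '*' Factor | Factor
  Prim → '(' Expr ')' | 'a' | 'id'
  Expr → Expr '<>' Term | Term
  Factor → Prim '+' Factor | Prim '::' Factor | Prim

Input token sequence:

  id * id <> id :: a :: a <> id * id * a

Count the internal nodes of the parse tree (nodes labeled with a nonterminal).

[Expr [Expr [Expr [Term [Term [Factor [Prim id]]] * [Factor [Prim id]]]] <> [Term [Factor [Prim id] :: [Factor [Prim a] :: [Factor [Prim a]]]]]] <> [Term [Term [Term [Factor [Prim id]]] * [Factor [Prim id]]] * [Factor [Prim a]]]]

25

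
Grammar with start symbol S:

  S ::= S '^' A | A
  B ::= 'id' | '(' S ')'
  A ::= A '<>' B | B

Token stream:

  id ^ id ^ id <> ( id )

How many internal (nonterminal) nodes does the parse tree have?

[S [S [S [A [B id]]] ^ [A [B id]]] ^ [A [A [B id]] <> [B ( [S [A [B id]]] )]]]

14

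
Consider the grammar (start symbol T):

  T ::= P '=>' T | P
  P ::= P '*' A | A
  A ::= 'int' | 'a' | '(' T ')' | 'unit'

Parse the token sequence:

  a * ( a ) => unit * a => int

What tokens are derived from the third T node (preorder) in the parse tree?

unit * a => int

[T [P [P [A a]] * [A ( [T [P [A a]]] )]] => [T [P [P [A unit]] * [A a]] => [T [P [A int]]]]]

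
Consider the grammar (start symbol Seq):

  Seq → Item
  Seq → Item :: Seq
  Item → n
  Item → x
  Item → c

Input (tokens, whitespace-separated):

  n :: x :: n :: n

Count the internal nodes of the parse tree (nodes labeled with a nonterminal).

[Seq [Item n] :: [Seq [Item x] :: [Seq [Item n] :: [Seq [Item n]]]]]

8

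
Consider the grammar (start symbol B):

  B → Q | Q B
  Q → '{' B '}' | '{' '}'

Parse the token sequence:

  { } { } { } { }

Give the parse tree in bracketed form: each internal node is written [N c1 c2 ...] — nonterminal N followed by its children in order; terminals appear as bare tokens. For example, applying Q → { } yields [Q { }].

[B [Q { }] [B [Q { }] [B [Q { }] [B [Q { }]]]]]

B
Q B
{ } B
{ } Q B
{ } { } B
{ } { } Q B
{ } { } { } B
{ } { } { } Q
{ } { } { } { }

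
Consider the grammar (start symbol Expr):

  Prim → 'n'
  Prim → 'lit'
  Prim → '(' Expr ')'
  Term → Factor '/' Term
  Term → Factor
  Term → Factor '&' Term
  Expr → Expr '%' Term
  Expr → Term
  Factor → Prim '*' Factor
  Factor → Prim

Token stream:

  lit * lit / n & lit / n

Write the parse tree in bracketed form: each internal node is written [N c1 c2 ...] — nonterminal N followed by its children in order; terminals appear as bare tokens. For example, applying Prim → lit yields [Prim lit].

[Expr [Term [Factor [Prim lit] * [Factor [Prim lit]]] / [Term [Factor [Prim n]] & [Term [Factor [Prim lit]] / [Term [Factor [Prim n]]]]]]]

Expr
Term
Factor / Term
Prim * Factor / Term
lit * Factor / Term
lit * Prim / Term
lit * lit / Term
lit * lit / Factor & Term
lit * lit / Prim & Term
lit * lit / n & Term
lit * lit / n & Factor / Term
lit * lit / n & Prim / Term
lit * lit / n & lit / Term
lit * lit / n & lit / Factor
lit * lit / n & lit / Prim
lit * lit / n & lit / n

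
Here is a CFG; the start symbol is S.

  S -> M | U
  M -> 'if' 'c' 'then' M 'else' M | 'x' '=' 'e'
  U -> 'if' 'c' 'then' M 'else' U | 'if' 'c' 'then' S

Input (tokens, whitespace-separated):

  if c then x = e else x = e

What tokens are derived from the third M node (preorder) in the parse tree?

x = e

[S [M if c then [M x = e] else [M x = e]]]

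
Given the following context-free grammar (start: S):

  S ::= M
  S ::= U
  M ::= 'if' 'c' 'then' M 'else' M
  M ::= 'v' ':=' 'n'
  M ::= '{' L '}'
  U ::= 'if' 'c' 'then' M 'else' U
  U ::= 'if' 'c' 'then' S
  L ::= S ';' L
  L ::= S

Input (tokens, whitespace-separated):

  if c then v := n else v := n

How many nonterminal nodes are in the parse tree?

[S [M if c then [M v := n] else [M v := n]]]

4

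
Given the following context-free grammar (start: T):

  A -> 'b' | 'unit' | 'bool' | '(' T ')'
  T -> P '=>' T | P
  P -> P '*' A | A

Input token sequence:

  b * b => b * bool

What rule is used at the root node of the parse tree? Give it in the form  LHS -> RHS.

T -> P '=>' T

[T [P [P [A b]] * [A b]] => [T [P [P [A b]] * [A bool]]]]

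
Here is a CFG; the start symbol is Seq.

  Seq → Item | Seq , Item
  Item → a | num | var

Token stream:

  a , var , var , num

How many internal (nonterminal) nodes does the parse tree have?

8

[Seq [Seq [Seq [Seq [Item a]] , [Item var]] , [Item var]] , [Item num]]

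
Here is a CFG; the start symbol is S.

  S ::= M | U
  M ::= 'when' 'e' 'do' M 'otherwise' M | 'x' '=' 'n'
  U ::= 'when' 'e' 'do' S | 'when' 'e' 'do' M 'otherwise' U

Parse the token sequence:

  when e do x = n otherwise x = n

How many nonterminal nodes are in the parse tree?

4

[S [M when e do [M x = n] otherwise [M x = n]]]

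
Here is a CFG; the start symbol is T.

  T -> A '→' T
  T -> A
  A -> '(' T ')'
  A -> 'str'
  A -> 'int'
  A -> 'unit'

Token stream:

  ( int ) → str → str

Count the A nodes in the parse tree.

4

[T [A ( [T [A int]] )] → [T [A str] → [T [A str]]]]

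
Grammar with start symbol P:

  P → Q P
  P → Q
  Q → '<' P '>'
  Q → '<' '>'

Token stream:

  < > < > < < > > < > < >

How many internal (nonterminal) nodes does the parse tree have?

12

[P [Q < >] [P [Q < >] [P [Q < [P [Q < >]] >] [P [Q < >] [P [Q < >]]]]]]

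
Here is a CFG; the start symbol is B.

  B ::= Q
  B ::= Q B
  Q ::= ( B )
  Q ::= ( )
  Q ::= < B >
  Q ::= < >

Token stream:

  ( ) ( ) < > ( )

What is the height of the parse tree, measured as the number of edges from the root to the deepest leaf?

[B [Q ( )] [B [Q ( )] [B [Q < >] [B [Q ( )]]]]]

5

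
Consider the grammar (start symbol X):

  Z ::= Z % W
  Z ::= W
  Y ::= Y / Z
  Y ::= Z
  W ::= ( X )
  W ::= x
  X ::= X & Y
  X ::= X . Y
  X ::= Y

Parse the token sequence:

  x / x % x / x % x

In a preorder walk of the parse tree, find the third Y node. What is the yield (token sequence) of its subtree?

[X [Y [Y [Y [Z [W x]]] / [Z [Z [W x]] % [W x]]] / [Z [Z [W x]] % [W x]]]]

x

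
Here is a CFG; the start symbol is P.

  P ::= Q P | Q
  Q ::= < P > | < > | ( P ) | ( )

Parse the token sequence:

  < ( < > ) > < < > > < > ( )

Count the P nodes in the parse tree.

7

[P [Q < [P [Q ( [P [Q < >]] )]] >] [P [Q < [P [Q < >]] >] [P [Q < >] [P [Q ( )]]]]]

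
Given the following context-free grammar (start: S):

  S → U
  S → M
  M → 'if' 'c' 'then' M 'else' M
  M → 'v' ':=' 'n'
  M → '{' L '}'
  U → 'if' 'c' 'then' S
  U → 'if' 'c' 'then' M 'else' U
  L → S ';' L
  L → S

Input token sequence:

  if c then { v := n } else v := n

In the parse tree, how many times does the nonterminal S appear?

2

[S [M if c then [M { [L [S [M v := n]]] }] else [M v := n]]]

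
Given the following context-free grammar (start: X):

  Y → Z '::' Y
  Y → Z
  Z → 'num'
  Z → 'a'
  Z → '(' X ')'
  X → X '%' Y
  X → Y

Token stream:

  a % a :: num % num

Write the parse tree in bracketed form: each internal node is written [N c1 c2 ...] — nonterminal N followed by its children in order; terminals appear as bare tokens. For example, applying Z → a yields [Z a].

[X [X [X [Y [Z a]]] % [Y [Z a] :: [Y [Z num]]]] % [Y [Z num]]]

X
X % Y
X % Y % Y
Y % Y % Y
Z % Y % Y
a % Y % Y
a % Z :: Y % Y
a % a :: Y % Y
a % a :: Z % Y
a % a :: num % Y
a % a :: num % Z
a % a :: num % num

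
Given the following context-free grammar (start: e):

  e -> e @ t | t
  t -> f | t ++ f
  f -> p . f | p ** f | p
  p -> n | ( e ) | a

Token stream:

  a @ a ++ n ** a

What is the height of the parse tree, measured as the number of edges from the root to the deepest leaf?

5

[e [e [t [f [p a]]]] @ [t [t [f [p a]]] ++ [f [p n] ** [f [p a]]]]]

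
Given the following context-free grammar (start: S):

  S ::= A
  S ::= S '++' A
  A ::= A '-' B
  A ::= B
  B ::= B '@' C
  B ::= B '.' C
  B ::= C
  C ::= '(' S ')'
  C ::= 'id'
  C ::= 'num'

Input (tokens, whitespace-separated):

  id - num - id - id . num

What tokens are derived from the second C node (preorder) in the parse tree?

[S [A [A [A [A [B [C id]]] - [B [C num]]] - [B [C id]]] - [B [B [C id]] . [C num]]]]

num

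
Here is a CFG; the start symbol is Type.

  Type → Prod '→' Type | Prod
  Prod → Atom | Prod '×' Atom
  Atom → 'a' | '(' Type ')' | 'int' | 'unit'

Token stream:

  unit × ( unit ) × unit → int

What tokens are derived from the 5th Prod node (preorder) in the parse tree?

int

[Type [Prod [Prod [Prod [Atom unit]] × [Atom ( [Type [Prod [Atom unit]]] )]] × [Atom unit]] → [Type [Prod [Atom int]]]]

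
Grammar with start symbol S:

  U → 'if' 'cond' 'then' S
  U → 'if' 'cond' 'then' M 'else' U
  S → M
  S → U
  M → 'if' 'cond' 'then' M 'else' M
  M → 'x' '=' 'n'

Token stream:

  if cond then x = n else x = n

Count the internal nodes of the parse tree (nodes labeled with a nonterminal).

[S [M if cond then [M x = n] else [M x = n]]]

4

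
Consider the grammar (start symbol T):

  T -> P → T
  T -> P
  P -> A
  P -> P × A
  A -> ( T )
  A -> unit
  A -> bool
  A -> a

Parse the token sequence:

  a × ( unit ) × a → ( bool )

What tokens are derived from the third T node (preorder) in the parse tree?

( bool )

[T [P [P [P [A a]] × [A ( [T [P [A unit]]] )]] × [A a]] → [T [P [A ( [T [P [A bool]]] )]]]]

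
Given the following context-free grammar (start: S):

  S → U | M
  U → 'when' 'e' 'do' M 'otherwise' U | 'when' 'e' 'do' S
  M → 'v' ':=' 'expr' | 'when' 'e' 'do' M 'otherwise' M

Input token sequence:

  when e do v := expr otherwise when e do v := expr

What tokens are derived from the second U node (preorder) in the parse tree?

when e do v := expr

[S [U when e do [M v := expr] otherwise [U when e do [S [M v := expr]]]]]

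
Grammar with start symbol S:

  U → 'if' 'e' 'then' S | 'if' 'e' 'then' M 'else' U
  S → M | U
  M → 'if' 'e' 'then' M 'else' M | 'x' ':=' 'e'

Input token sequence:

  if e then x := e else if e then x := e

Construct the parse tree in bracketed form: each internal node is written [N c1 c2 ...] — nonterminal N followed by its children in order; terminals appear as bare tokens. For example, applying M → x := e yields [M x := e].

S
U
if e then M else U
if e then x := e else U
if e then x := e else if e then S
if e then x := e else if e then M
if e then x := e else if e then x := e

[S [U if e then [M x := e] else [U if e then [S [M x := e]]]]]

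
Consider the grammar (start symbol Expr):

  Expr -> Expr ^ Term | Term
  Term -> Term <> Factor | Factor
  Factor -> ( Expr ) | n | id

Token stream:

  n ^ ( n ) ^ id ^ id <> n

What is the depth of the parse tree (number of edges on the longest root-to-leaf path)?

8

[Expr [Expr [Expr [Expr [Term [Factor n]]] ^ [Term [Factor ( [Expr [Term [Factor n]]] )]]] ^ [Term [Factor id]]] ^ [Term [Term [Factor id]] <> [Factor n]]]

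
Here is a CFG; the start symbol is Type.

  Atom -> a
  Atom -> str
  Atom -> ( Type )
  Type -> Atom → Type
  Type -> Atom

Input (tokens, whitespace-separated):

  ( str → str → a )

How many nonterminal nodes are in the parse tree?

8

[Type [Atom ( [Type [Atom str] → [Type [Atom str] → [Type [Atom a]]]] )]]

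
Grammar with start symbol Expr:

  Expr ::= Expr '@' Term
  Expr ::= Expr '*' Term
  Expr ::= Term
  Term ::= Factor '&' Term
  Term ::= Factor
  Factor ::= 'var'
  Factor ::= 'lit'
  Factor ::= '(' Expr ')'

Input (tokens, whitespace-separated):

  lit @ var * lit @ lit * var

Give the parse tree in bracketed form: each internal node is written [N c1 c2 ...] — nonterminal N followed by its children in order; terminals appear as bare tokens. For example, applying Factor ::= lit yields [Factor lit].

[Expr [Expr [Expr [Expr [Expr [Term [Factor lit]]] @ [Term [Factor var]]] * [Term [Factor lit]]] @ [Term [Factor lit]]] * [Term [Factor var]]]

Expr
Expr * Term
Expr @ Term * Term
Expr * Term @ Term * Term
Expr @ Term * Term @ Term * Term
Term @ Term * Term @ Term * Term
Factor @ Term * Term @ Term * Term
lit @ Term * Term @ Term * Term
lit @ Factor * Term @ Term * Term
lit @ var * Term @ Term * Term
lit @ var * Factor @ Term * Term
lit @ var * lit @ Term * Term
lit @ var * lit @ Factor * Term
lit @ var * lit @ lit * Term
lit @ var * lit @ lit * Factor
lit @ var * lit @ lit * var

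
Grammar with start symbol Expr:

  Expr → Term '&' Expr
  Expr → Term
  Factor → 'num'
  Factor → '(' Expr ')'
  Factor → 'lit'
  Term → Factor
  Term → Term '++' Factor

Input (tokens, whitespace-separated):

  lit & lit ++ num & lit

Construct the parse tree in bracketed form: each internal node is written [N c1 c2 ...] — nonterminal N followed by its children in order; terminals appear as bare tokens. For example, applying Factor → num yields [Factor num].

Expr
Term & Expr
Factor & Expr
lit & Expr
lit & Term & Expr
lit & Term ++ Factor & Expr
lit & Factor ++ Factor & Expr
lit & lit ++ Factor & Expr
lit & lit ++ num & Expr
lit & lit ++ num & Term
lit & lit ++ num & Factor
lit & lit ++ num & lit

[Expr [Term [Factor lit]] & [Expr [Term [Term [Factor lit]] ++ [Factor num]] & [Expr [Term [Factor lit]]]]]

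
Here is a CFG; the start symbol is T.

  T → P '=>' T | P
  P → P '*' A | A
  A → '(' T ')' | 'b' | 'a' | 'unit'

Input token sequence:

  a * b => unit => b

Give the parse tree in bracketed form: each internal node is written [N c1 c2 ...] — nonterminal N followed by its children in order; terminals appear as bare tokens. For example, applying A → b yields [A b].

T
P => T
P * A => T
A * A => T
a * A => T
a * b => T
a * b => P => T
a * b => A => T
a * b => unit => T
a * b => unit => P
a * b => unit => A
a * b => unit => b

[T [P [P [A a]] * [A b]] => [T [P [A unit]] => [T [P [A b]]]]]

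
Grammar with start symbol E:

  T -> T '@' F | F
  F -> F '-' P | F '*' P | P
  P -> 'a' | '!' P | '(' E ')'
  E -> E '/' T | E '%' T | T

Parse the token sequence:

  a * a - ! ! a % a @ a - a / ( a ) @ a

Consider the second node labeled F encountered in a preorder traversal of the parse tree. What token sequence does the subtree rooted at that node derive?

a * a

[E [E [E [T [F [F [F [P a]] * [P a]] - [P ! [P ! [P a]]]]]] % [T [T [F [P a]]] @ [F [F [P a]] - [P a]]]] / [T [T [F [P ( [E [T [F [P a]]]] )]]] @ [F [P a]]]]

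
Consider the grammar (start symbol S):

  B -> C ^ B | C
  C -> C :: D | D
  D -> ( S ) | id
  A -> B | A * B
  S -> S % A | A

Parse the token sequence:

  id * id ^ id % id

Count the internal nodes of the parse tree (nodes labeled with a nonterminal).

[S [S [A [A [B [C [D id]]]] * [B [C [D id]] ^ [B [C [D id]]]]]] % [A [B [C [D id]]]]]

17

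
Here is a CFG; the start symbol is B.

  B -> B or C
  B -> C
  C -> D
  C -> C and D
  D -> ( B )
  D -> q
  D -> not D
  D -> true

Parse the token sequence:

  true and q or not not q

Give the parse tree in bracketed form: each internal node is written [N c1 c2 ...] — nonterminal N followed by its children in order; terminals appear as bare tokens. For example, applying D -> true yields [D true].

B
B or C
C or C
C and D or C
D and D or C
true and D or C
true and q or C
true and q or D
true and q or not D
true and q or not not D
true and q or not not q

[B [B [C [C [D true]] and [D q]]] or [C [D not [D not [D q]]]]]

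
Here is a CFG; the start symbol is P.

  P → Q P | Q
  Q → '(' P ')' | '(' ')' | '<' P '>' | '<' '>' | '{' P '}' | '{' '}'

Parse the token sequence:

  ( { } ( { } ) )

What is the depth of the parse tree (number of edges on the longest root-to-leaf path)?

[P [Q ( [P [Q { }] [P [Q ( [P [Q { }]] )]]] )]]

7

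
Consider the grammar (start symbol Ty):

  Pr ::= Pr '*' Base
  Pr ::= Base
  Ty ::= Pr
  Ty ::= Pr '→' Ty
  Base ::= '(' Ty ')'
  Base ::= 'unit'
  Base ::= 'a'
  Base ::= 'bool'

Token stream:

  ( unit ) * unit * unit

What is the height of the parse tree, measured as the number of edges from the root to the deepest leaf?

8

[Ty [Pr [Pr [Pr [Base ( [Ty [Pr [Base unit]]] )]] * [Base unit]] * [Base unit]]]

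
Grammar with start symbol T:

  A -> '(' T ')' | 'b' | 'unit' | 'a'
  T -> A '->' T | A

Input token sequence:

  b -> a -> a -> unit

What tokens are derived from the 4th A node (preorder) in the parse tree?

unit

[T [A b] -> [T [A a] -> [T [A a] -> [T [A unit]]]]]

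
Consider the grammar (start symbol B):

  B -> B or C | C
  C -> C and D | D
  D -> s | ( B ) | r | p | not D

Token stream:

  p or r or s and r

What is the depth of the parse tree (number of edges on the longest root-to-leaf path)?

5

[B [B [B [C [D p]]] or [C [D r]]] or [C [C [D s]] and [D r]]]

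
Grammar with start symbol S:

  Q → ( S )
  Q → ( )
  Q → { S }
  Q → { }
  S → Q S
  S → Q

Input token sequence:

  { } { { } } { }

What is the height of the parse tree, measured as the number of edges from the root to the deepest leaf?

[S [Q { }] [S [Q { [S [Q { }]] }] [S [Q { }]]]]

5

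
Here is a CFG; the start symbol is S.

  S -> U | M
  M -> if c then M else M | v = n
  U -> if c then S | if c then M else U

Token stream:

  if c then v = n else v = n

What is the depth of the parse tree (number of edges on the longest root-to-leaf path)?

[S [M if c then [M v = n] else [M v = n]]]

3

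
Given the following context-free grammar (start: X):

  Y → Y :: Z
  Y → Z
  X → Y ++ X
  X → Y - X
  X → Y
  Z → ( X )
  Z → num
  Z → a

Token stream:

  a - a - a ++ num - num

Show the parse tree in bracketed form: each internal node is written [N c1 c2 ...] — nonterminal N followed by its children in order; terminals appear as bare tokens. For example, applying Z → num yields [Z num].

X
Y - X
Z - X
a - X
a - Y - X
a - Z - X
a - a - X
a - a - Y ++ X
a - a - Z ++ X
a - a - a ++ X
a - a - a ++ Y - X
a - a - a ++ Z - X
a - a - a ++ num - X
a - a - a ++ num - Y
a - a - a ++ num - Z
a - a - a ++ num - num

[X [Y [Z a]] - [X [Y [Z a]] - [X [Y [Z a]] ++ [X [Y [Z num]] - [X [Y [Z num]]]]]]]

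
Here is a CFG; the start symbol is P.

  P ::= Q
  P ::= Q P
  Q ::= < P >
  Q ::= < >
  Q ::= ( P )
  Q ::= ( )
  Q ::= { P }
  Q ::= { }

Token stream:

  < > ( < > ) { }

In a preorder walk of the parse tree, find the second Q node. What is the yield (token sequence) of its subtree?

[P [Q < >] [P [Q ( [P [Q < >]] )] [P [Q { }]]]]

( < > )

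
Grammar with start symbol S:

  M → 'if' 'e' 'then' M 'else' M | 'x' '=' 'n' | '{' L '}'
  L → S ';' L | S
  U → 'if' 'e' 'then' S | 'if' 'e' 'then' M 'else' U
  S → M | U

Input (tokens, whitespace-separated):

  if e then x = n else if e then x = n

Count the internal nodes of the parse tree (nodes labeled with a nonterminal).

6

[S [U if e then [M x = n] else [U if e then [S [M x = n]]]]]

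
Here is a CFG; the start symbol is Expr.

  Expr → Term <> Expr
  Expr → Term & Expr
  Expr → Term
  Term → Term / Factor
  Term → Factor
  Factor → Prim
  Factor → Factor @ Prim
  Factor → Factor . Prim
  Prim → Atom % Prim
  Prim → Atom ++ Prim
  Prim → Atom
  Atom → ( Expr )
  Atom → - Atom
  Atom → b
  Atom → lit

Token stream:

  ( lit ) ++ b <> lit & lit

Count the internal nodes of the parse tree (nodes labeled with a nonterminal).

[Expr [Term [Factor [Prim [Atom ( [Expr [Term [Factor [Prim [Atom lit]]]]] )] ++ [Prim [Atom b]]]]] <> [Expr [Term [Factor [Prim [Atom lit]]]] & [Expr [Term [Factor [Prim [Atom lit]]]]]]]

22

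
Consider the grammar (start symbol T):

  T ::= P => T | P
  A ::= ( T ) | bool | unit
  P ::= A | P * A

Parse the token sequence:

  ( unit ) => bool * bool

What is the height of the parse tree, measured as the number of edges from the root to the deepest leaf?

[T [P [A ( [T [P [A unit]]] )]] => [T [P [P [A bool]] * [A bool]]]]

6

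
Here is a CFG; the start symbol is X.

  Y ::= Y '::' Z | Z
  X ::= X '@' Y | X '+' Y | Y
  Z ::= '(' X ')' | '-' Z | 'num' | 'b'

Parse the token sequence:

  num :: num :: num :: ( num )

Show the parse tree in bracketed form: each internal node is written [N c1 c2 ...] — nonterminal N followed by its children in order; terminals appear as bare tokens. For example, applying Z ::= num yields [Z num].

X
Y
Y :: Z
Y :: Z :: Z
Y :: Z :: Z :: Z
Z :: Z :: Z :: Z
num :: Z :: Z :: Z
num :: num :: Z :: Z
num :: num :: num :: Z
num :: num :: num :: ( X )
num :: num :: num :: ( Y )
num :: num :: num :: ( Z )
num :: num :: num :: ( num )

[X [Y [Y [Y [Y [Z num]] :: [Z num]] :: [Z num]] :: [Z ( [X [Y [Z num]]] )]]]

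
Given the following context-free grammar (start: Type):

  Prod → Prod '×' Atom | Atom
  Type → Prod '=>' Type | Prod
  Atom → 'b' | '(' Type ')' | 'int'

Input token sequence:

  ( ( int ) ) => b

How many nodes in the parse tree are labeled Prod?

[Type [Prod [Atom ( [Type [Prod [Atom ( [Type [Prod [Atom int]]] )]]] )]] => [Type [Prod [Atom b]]]]

4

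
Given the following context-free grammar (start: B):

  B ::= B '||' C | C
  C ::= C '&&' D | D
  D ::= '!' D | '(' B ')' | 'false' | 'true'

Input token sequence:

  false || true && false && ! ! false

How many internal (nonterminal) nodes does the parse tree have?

12

[B [B [C [D false]]] || [C [C [C [D true]] && [D false]] && [D ! [D ! [D false]]]]]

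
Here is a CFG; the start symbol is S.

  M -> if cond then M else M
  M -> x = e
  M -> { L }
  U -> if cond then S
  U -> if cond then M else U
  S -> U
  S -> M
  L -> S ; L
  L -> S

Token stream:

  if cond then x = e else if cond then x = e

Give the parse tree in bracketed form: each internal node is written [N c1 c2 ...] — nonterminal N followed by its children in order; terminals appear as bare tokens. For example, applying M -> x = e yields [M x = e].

S
U
if cond then M else U
if cond then x = e else U
if cond then x = e else if cond then S
if cond then x = e else if cond then M
if cond then x = e else if cond then x = e

[S [U if cond then [M x = e] else [U if cond then [S [M x = e]]]]]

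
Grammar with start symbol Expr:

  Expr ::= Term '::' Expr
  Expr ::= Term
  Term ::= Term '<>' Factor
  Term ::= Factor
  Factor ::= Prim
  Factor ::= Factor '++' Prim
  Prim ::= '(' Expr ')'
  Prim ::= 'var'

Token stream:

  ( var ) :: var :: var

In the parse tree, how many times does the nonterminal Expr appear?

4

[Expr [Term [Factor [Prim ( [Expr [Term [Factor [Prim var]]]] )]]] :: [Expr [Term [Factor [Prim var]]] :: [Expr [Term [Factor [Prim var]]]]]]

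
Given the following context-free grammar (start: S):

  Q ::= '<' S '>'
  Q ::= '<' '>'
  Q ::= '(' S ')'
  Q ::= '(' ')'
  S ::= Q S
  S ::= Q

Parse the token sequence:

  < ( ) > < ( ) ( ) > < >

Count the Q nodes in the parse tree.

[S [Q < [S [Q ( )]] >] [S [Q < [S [Q ( )] [S [Q ( )]]] >] [S [Q < >]]]]

6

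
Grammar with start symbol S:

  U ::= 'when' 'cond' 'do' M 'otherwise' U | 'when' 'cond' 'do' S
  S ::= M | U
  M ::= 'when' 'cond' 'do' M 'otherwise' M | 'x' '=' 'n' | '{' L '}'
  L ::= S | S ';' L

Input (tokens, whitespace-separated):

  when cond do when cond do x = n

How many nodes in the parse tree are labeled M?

[S [U when cond do [S [U when cond do [S [M x = n]]]]]]

1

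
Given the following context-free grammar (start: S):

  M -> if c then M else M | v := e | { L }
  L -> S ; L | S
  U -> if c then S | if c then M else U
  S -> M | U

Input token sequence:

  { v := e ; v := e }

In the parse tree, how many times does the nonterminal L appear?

[S [M { [L [S [M v := e]] ; [L [S [M v := e]]]] }]]

2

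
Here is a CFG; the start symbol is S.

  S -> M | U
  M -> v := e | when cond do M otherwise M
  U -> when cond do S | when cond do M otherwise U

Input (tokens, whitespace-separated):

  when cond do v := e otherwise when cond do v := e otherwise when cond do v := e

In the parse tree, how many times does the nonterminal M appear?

3

[S [U when cond do [M v := e] otherwise [U when cond do [M v := e] otherwise [U when cond do [S [M v := e]]]]]]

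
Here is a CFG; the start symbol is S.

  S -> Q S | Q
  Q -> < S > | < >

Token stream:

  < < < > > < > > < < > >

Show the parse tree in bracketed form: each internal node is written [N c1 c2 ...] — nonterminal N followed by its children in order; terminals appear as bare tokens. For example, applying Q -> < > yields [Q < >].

S
Q S
< S > S
< Q S > S
< < S > S > S
< < Q > S > S
< < < > > S > S
< < < > > Q > S
< < < > > < > > S
< < < > > < > > Q
< < < > > < > > < S >
< < < > > < > > < Q >
< < < > > < > > < < > >

[S [Q < [S [Q < [S [Q < >]] >] [S [Q < >]]] >] [S [Q < [S [Q < >]] >]]]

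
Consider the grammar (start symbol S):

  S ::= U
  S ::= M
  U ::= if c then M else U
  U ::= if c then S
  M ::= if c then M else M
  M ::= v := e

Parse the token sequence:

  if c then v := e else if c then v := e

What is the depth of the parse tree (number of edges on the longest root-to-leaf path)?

[S [U if c then [M v := e] else [U if c then [S [M v := e]]]]]

5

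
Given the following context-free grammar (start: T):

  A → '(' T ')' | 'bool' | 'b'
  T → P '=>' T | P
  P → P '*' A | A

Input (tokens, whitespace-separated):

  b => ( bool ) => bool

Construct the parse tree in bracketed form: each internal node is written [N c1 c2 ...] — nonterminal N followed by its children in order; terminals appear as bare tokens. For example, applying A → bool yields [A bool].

[T [P [A b]] => [T [P [A ( [T [P [A bool]]] )]] => [T [P [A bool]]]]]

T
P => T
A => T
b => T
b => P => T
b => A => T
b => ( T ) => T
b => ( P ) => T
b => ( A ) => T
b => ( bool ) => T
b => ( bool ) => P
b => ( bool ) => A
b => ( bool ) => bool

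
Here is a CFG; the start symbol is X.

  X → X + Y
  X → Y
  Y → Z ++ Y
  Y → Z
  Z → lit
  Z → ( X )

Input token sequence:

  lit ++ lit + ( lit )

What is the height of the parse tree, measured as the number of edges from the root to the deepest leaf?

[X [X [Y [Z lit] ++ [Y [Z lit]]]] + [Y [Z ( [X [Y [Z lit]]] )]]]

6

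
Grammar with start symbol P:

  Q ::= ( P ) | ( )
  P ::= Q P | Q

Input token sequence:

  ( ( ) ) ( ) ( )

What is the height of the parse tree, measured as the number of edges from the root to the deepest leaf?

4

[P [Q ( [P [Q ( )]] )] [P [Q ( )] [P [Q ( )]]]]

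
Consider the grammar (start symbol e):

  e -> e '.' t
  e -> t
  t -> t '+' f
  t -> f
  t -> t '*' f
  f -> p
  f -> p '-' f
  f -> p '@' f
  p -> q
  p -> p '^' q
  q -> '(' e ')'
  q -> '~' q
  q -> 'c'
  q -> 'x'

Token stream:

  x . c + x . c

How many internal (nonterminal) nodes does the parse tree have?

[e [e [e [t [f [p [q x]]]]] . [t [t [f [p [q c]]]] + [f [p [q x]]]]] . [t [f [p [q c]]]]]

19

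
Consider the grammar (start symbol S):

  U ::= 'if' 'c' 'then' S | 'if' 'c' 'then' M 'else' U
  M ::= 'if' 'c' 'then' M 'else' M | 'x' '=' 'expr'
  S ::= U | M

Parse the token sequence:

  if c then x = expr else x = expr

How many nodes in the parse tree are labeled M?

[S [M if c then [M x = expr] else [M x = expr]]]

3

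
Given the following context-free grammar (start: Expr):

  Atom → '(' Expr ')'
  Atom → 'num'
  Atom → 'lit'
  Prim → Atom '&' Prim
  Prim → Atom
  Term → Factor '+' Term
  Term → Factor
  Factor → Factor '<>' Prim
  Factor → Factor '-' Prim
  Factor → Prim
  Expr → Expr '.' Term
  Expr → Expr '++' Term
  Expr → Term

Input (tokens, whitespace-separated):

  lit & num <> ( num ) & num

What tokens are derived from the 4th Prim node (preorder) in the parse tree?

num

[Expr [Term [Factor [Factor [Prim [Atom lit] & [Prim [Atom num]]]] <> [Prim [Atom ( [Expr [Term [Factor [Prim [Atom num]]]]] )] & [Prim [Atom num]]]]]]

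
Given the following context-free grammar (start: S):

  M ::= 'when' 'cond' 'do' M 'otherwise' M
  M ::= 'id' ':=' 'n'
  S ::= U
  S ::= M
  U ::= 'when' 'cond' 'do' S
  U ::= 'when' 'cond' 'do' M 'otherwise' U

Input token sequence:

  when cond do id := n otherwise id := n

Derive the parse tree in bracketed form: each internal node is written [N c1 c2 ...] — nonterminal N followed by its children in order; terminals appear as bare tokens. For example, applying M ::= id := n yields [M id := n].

S
M
when cond do M otherwise M
when cond do id := n otherwise M
when cond do id := n otherwise id := n

[S [M when cond do [M id := n] otherwise [M id := n]]]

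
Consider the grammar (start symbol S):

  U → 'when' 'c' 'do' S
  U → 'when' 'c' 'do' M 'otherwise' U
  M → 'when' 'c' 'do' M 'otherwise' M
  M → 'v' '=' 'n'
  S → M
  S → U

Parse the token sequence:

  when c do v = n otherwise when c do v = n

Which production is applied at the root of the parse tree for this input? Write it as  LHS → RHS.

S → U

[S [U when c do [M v = n] otherwise [U when c do [S [M v = n]]]]]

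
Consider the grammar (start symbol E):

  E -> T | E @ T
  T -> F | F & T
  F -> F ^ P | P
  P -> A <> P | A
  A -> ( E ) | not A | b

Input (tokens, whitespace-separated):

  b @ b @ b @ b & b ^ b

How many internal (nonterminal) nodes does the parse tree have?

[E [E [E [E [T [F [P [A b]]]]] @ [T [F [P [A b]]]]] @ [T [F [P [A b]]]]] @ [T [F [P [A b]]] & [T [F [F [P [A b]]] ^ [P [A b]]]]]]

27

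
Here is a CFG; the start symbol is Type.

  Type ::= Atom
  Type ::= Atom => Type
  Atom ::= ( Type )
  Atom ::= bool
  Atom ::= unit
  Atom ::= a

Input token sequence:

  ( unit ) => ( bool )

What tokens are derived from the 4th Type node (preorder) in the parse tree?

bool

[Type [Atom ( [Type [Atom unit]] )] => [Type [Atom ( [Type [Atom bool]] )]]]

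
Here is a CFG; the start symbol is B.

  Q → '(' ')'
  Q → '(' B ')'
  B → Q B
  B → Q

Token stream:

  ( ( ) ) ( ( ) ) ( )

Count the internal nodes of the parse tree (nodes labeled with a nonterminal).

10

[B [Q ( [B [Q ( )]] )] [B [Q ( [B [Q ( )]] )] [B [Q ( )]]]]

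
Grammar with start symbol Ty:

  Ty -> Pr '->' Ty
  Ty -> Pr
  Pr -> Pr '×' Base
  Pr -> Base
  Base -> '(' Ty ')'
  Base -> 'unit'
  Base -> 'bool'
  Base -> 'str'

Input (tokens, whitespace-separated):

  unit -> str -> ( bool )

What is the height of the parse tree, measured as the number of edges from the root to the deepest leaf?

[Ty [Pr [Base unit]] -> [Ty [Pr [Base str]] -> [Ty [Pr [Base ( [Ty [Pr [Base bool]]] )]]]]]

8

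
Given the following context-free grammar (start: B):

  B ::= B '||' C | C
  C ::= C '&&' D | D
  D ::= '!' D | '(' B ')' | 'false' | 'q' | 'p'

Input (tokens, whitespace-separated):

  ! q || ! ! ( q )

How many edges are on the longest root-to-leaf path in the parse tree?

[B [B [C [D ! [D q]]]] || [C [D ! [D ! [D ( [B [C [D q]]] )]]]]]

8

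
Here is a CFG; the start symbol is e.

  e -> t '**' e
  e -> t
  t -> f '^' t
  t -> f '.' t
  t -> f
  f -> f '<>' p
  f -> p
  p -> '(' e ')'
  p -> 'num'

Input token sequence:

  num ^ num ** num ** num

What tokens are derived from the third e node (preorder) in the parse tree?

[e [t [f [p num]] ^ [t [f [p num]]]] ** [e [t [f [p num]]] ** [e [t [f [p num]]]]]]

num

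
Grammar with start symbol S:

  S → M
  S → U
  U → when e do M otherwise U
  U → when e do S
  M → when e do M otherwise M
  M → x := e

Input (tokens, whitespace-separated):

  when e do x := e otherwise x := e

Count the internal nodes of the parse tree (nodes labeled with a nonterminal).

4

[S [M when e do [M x := e] otherwise [M x := e]]]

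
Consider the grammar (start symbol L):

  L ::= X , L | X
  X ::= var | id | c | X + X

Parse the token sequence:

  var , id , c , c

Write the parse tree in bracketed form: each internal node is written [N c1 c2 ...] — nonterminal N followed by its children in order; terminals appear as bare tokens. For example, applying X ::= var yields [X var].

[L [X var] , [L [X id] , [L [X c] , [L [X c]]]]]

L
X , L
var , L
var , X , L
var , id , L
var , id , X , L
var , id , c , L
var , id , c , X
var , id , c , c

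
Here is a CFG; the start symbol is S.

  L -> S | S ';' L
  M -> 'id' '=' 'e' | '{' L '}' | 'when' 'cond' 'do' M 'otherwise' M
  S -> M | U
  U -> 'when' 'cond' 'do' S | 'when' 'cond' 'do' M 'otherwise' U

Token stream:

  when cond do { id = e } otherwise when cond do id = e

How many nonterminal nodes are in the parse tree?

[S [U when cond do [M { [L [S [M id = e]]] }] otherwise [U when cond do [S [M id = e]]]]]

9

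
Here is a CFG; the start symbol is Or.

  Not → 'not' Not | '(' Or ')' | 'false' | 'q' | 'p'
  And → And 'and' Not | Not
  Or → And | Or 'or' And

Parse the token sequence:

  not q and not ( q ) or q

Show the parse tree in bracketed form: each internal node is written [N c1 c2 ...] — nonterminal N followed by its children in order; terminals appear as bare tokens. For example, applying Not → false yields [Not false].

Or
Or or And
And or And
And and Not or And
Not and Not or And
not Not and Not or And
not q and Not or And
not q and not Not or And
not q and not ( Or ) or And
not q and not ( And ) or And
not q and not ( Not ) or And
not q and not ( q ) or And
not q and not ( q ) or Not
not q and not ( q ) or q

[Or [Or [And [And [Not not [Not q]]] and [Not not [Not ( [Or [And [Not q]]] )]]]] or [And [Not q]]]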